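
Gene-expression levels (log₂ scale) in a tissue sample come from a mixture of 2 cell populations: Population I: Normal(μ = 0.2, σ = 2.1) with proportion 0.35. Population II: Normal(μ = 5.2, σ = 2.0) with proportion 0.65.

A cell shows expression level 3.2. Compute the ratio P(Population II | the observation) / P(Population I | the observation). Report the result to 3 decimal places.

Only the two components matter; the odds are (π_i f_i(x)) / (π_j f_j(x)).
Component likelihoods at x = 3.2:
  p_I = (1/(2.1·√(2π)))·exp(−(3.2−0.2)²/(2·2.1²)) = 0.189973·exp(-1.02041) = 0.0684752
  p_II = (1/(2.0·√(2π)))·exp(−(3.2−5.2)²/(2·2.0²)) = 0.199471·exp(-0.50000) = 0.120985
0.0786405 / 0.0239663 ≈ 3.281

3.281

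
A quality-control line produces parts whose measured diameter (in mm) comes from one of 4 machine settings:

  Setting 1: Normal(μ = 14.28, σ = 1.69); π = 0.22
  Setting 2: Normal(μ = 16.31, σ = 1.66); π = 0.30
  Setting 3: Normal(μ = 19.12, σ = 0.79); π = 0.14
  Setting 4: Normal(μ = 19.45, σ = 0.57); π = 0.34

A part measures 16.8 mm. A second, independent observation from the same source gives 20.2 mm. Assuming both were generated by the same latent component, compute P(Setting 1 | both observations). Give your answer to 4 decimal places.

By Bayes' theorem, P(k | x) = P(Z=k) f_k(x) / Σ_j P(Z=j) f_j(x).
Since both observations come from the same component, the likelihood for component k is f_k(x₁)·f_k(x₂).
  p_1 = [0.0776617] × [0.000511059] = 3.96897e-05
  p_2 = [0.230081] × [0.0154298] = 0.00355011
  p_3 = [0.00676938] × [0.198358] = 0.00134276
  p_4 = [1.41756e-05] × [0.294502] = 4.17473e-06
Prior × likelihood for each component:
  P(Z=1)·p_1 = 0.22 × 3.96897e-05 = 8.73173e-06
  P(Z=2)·p_2 = 0.30 × 0.00355011 = 0.00106503
  P(Z=3)·p_3 = 0.14 × 0.00134276 = 0.000187987
  P(Z=4)·p_4 = 0.34 × 4.17473e-06 = 1.41941e-06
Denominator: 8.73173e-06 + 0.00106503 + 0.000187987 + 1.41941e-06 = 0.00126317
Responsibility of Setting 1: 8.73173e-06 / 0.00126317 ≈ 0.0069

0.0069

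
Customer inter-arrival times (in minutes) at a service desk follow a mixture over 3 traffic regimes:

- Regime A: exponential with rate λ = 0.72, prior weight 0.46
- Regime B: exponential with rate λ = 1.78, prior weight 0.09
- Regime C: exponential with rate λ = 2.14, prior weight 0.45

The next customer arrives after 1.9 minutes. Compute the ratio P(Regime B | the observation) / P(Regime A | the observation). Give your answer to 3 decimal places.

The posterior odds equal the prior odds times the likelihood ratio: (π_i/π_j)·(f_i(x)/f_j(x)).
Component likelihoods at x = 1.9 minutes:
  f_A = 0.183323
  f_B = 0.0604834
  f_C = 0.0366921
0.0054435 / 0.0843287 ≈ 0.065

0.065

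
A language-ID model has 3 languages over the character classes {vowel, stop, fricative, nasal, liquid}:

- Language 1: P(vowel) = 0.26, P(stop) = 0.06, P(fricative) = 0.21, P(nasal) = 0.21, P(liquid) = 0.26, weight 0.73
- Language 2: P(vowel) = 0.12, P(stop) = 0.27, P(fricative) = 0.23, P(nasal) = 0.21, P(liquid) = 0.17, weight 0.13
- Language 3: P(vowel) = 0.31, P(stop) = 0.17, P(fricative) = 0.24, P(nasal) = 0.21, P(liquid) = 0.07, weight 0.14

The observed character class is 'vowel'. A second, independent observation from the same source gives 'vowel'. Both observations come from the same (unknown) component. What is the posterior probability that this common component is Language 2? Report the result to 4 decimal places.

0.0289

Posterior ∝ prior × likelihood, so P(k | x) ∝ π_k f_k(x); normalise over all components.
Since both observations come from the same component, the likelihood for component k is f_k(x₁)·f_k(x₂).
  L_1 = [P(vowel | comp) = 0.26] × [0.26] = 0.0676
  L_2 = [P(vowel | comp) = 0.12] × [0.12] = 0.0144
  L_3 = [P(vowel | comp) = 0.31] × [0.31] = 0.0961
Multiply by the mixture weights:
  π_1·L_1 = 0.73 × 0.0676 = 0.049348
  π_2·L_2 = 0.13 × 0.0144 = 0.001872
  π_3·L_3 = 0.14 × 0.0961 = 0.013454
Normaliser: 0.049348 + 0.001872 + 0.013454 = 0.064674
P(Language 2 | x₁, x₂) ≈ 0.0289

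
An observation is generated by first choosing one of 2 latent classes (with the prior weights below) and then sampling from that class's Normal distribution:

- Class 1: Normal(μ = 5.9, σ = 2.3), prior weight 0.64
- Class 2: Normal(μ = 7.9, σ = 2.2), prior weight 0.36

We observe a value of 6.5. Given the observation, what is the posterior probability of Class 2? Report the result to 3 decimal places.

0.332

P(component k | x) = π_k·f_k(x) / marginal(x), where marginal(x) = Σ_j π_j·f_j(x).
Evaluate each component's likelihood at the observed value:
  f_1 = (1/(2.3·√(2π)))·exp(−(6.5−5.9)²/(2·2.3²)) = 0.173453·exp(-0.03403) = 0.16765
  f_2 = (1/(2.2·√(2π)))·exp(−(6.5−7.9)²/(2·2.2²)) = 0.181337·exp(-0.20248) = 0.148099
Unnormalised posteriors:
  π_1·f_1 = 0.64 × 0.16765 = 0.107296
  π_2·f_2 = 0.36 × 0.148099 = 0.0533156
Evidence: 0.107296 + 0.0533156 = 0.160612
P(Class 2 | data) ≈ 0.332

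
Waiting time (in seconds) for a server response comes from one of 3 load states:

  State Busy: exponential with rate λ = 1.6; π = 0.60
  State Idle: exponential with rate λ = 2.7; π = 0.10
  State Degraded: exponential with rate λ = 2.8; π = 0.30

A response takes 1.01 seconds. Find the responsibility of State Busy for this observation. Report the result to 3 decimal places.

0.739

The responsibility of component k is w_k f_k(x) divided by Σ_j w_j f_j(x).
Component likelihoods at x = 1.01 seconds:
  f_Busy = 1.6·e^(−1.6·1.01) = 1.6·e^(−1.6160) = 0.317907
  f_Idle = 2.7·e^(−2.7·1.01) = 2.7·e^(−2.7270) = 0.176621
  f_Degraded = 2.8·e^(−2.8·1.01) = 2.8·e^(−2.8280) = 0.165567
Weight by the priors:
  w_Busy·f_Busy = 0.60 × 0.317907 = 0.190744
  w_Idle·f_Idle = 0.10 × 0.176621 = 0.0176621
  w_Degraded·f_Degraded = 0.30 × 0.165567 = 0.04967
Normaliser: 0.190744 + 0.0176621 + 0.04967 = 0.258076
Responsibility of State Busy: 0.190744 / 0.258076 ≈ 0.739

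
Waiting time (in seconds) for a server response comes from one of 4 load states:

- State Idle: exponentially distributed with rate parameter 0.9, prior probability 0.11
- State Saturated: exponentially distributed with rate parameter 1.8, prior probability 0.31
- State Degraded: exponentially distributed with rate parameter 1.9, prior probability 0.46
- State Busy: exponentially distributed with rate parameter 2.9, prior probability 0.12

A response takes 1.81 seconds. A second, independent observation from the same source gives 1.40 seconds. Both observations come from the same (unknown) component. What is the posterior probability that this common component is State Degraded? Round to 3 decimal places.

Posterior ∝ prior × likelihood, so P(k | x) ∝ w_k f_k(x); normalise over all components.
Since both observations come from the same component, the likelihood for component k is f_k(x₁)·f_k(x₂).
  L_Idle = [0.9·e^(−0.9·1.81) = 0.9·e^(−1.6290) = 0.176513] × [0.255289] = 0.0450618
  L_Saturated = [1.8·e^(−1.8·1.81) = 1.8·e^(−3.2580) = 0.0692375] × [0.144827] = 0.0100275
  L_Degraded = [1.9·e^(−1.9·1.81) = 1.9·e^(−3.4390) = 0.0609839] × [0.132902] = 0.00810485
  L_Busy = [2.9·e^(−2.9·1.81) = 2.9·e^(−5.2490) = 0.015233] × [0.0500222] = 0.000761989
Unnormalised posteriors:
  w_Idle·L_Idle = 0.11 × 0.0450618 = 0.00495679
  w_Saturated·L_Saturated = 0.31 × 0.0100275 = 0.00310852
  w_Degraded·L_Degraded = 0.46 × 0.00810485 = 0.00372823
  w_Busy·L_Busy = 0.12 × 0.000761989 = 9.14387e-05
Normaliser: 0.00495679 + 0.00310852 + 0.00372823 + 9.14387e-05 = 0.011885
P(State Degraded | x₁,x₂) = 0.00372823 / 0.011885 ≈ 0.314

0.314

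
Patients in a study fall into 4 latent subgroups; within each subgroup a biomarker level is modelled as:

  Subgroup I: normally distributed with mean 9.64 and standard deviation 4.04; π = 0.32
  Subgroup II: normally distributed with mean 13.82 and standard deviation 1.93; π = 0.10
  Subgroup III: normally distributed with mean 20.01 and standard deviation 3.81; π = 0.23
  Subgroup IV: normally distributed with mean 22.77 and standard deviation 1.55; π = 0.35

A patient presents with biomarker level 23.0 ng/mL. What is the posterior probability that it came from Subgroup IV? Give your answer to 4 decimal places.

Posterior ∝ prior × likelihood, so P(k | x) ∝ w_k f_k(x); normalise over all components.
Component likelihoods at x = 23.0 ng/mL:
  f_I = 0.000416727
  f_II = 2.52696e-06
  f_III = 0.0769573
  f_IV = 0.254564
Unnormalised posteriors:
  w_I·f_I = 0.32 × 0.000416727 = 0.000133353
  w_II·f_II = 0.10 × 2.52696e-06 = 2.52696e-07
  w_III·f_III = 0.23 × 0.0769573 = 0.0177002
  w_IV·f_IV = 0.35 × 0.254564 = 0.0890974
Denominator: 0.000133353 + 2.52696e-07 + 0.0177002 + 0.0890974 = 0.106931
So the posterior for Subgroup IV is 0.0890974 / 0.106931 ≈ 0.8332.

0.8332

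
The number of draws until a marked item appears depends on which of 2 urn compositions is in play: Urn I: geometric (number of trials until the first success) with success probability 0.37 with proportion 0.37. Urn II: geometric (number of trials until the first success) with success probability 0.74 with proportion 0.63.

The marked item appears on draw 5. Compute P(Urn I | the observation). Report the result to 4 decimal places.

Apply Bayes' rule: the posterior for each component is proportional to its prior times its likelihood at x.
Component likelihoods at x = 5:
  p_I = 0.058286
  p_II = 0.00338162
Unnormalised posteriors:
  π_I·p_I = 0.37 × 0.058286 = 0.0215658
  π_II·p_II = 0.63 × 0.00338162 = 0.00213042
Normaliser: 0.0215658 + 0.00213042 = 0.0236962
Responsibility of Urn I: 0.0215658 / 0.0236962 ≈ 0.9101

0.9101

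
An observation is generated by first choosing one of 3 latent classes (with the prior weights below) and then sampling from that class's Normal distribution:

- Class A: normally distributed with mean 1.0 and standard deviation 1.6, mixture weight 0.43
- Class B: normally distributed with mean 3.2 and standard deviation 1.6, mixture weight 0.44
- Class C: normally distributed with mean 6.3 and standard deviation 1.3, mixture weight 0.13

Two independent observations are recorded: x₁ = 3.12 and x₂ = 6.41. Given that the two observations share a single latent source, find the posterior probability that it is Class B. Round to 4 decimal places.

The responsibility of component k is P(Z=k) f_k(x) divided by Σ_j P(Z=j) f_j(x).
Since both observations come from the same component, the likelihood for component k is f_k(x₁)·f_k(x₂).
  f_A = [(1/(1.6·√(2π)))·exp(−(3.12−1.0)²/(2·1.6²)) = 0.249339·exp(-0.87781) = 0.103648] × [0.000820688] = 8.50626e-05
  f_B = [(1/(1.6·√(2π)))·exp(−(3.12−3.2)²/(2·1.6²)) = 0.249339·exp(-0.00125) = 0.249027] × [0.0333245] = 0.00829872
  f_C = [(1/(1.3·√(2π)))·exp(−(3.12−6.3)²/(2·1.3²)) = 0.306879·exp(-2.99183) = 0.0154039] × [0.305782] = 0.00471022
Prior × likelihood for each component:
  P(Z=A)·f_A = 0.43 × 8.50626e-05 = 3.65769e-05
  P(Z=B)·f_B = 0.44 × 0.00829872 = 0.00365144
  P(Z=C)·f_C = 0.13 × 0.00471022 = 0.000612329
Normaliser: 3.65769e-05 + 0.00365144 + 0.000612329 = 0.00430034
Responsibility of Class B: 0.00365144 / 0.00430034 ≈ 0.8491

0.8491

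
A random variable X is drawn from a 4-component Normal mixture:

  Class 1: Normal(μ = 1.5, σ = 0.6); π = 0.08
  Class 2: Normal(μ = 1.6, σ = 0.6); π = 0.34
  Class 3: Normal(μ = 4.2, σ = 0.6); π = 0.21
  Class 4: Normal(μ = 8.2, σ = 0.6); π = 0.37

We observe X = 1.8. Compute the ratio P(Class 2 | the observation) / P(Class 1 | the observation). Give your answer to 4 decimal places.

4.5556

Only the two components matter; the odds are (P(Z=i) f_i(x)) / (P(Z=j) f_j(x)).
Evaluate each component's likelihood at the observed value:
  L_1 = 0.586776
  L_2 = 0.628972
  L_3 = 0.00022305
  L_4 = 1.30686e-25
0.21385 / 0.046942 ≈ 4.5556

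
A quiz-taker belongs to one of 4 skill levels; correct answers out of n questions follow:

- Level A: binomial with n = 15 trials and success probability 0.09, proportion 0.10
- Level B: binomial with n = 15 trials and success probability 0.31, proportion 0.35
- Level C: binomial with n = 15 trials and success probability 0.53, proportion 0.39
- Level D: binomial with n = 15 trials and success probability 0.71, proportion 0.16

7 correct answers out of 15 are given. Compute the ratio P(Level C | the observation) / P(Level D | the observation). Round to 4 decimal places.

Since P(k|x) ∝ π_k f_k(x), the posterior odds are π_i f_i(x) / (π_j f_j(x)).
Binomial probabilities:
  p_A = 0.000144736
  p_B = 0.0909648
  p_C = 0.179996
  p_D = 0.029278
0.0701984 / 0.00468448 ≈ 14.9853

14.9853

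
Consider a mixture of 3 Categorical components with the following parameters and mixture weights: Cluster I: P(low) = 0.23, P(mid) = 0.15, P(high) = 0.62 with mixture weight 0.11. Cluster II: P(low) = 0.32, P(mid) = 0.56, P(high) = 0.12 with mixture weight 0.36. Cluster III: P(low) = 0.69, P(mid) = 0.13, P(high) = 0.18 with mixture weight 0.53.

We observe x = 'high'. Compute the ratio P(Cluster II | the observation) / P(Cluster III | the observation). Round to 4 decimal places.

0.4528

The posterior odds equal the prior odds times the likelihood ratio: (P(Z=i)/P(Z=j))·(f_i(x)/f_j(x)).
Categorical probabilities:
  L_I = 0.62
  L_II = 0.12
  L_III = 0.18
Posterior odds = (P(Z=II)·L_II) / (P(Z=III)·L_III) = (0.36·0.12) / (0.53·0.18) = 0.0432 / 0.0954 ≈ 0.4528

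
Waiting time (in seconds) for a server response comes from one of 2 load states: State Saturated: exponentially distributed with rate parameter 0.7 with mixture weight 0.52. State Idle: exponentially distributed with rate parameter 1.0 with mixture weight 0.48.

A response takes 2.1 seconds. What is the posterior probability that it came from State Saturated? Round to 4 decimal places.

By Bayes' theorem, P(k | x) = w_k f_k(x) / Σ_j w_j f_j(x).
Component likelihoods at x = 2.1 seconds:
  p_Saturated = 0.7·e^(−0.7·2.1) = 0.7·e^(−1.4700) = 0.160948
  p_Idle = 1.0·e^(−1.0·2.1) = 1.0·e^(−2.1000) = 0.122456
Weight by the priors:
  w_Saturated·p_Saturated = 0.52 × 0.160948 = 0.0836929
  w_Idle·p_Idle = 0.48 × 0.122456 = 0.0587791
Normaliser: 0.0836929 + 0.0587791 = 0.142472
P(State Saturated | data) ≈ 0.5874

0.5874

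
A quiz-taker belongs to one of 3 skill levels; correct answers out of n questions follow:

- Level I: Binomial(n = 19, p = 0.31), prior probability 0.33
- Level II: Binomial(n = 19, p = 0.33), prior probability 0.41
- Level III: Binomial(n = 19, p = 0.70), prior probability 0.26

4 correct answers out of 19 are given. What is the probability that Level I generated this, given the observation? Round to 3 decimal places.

P(component k | x) = π_k·f_k(x) / marginal(x), where marginal(x) = Σ_j π_j·f_j(x).
Binomial probabilities:
  f_I = 0.136952
  f_II = 0.113126
  f_III = 1.33535e-05
Unnormalised posteriors:
  π_I·f_I = 0.33 × 0.136952 = 0.045194
  π_II·f_II = 0.41 × 0.113126 = 0.0463816
  π_III·f_III = 0.26 × 1.33535e-05 = 3.47191e-06
Marginal: 0.045194 + 0.0463816 + 3.47191e-06 = 0.091579
So the posterior for Level I is 0.045194 / 0.091579 ≈ 0.493.

0.493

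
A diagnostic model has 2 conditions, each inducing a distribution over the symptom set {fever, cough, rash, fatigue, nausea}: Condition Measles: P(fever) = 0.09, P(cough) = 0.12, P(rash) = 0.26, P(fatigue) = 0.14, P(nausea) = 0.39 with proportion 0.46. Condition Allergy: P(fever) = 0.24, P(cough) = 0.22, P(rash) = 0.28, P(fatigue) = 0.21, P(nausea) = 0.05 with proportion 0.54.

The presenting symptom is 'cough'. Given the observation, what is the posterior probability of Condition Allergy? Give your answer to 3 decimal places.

Apply Bayes' rule: the posterior for each component is proportional to its prior times its likelihood at x.
Categorical probabilities:
  L_Measles = P(cough | comp) = 0.12
  L_Allergy = P(cough | comp) = 0.22
Weight by the priors:
  P(Z=Measles)·L_Measles = 0.46 × 0.12 = 0.0552
  P(Z=Allergy)·L_Allergy = 0.54 × 0.22 = 0.1188
Denominator: 0.0552 + 0.1188 = 0.174
So the posterior for Condition Allergy is 0.1188 / 0.174 ≈ 0.683.

0.683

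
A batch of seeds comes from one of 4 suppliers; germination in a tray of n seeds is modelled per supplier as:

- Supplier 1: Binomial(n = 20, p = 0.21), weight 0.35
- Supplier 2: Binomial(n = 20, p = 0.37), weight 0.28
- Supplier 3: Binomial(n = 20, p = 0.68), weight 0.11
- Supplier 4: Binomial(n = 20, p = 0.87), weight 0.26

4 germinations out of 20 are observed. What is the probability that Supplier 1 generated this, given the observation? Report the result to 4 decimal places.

The responsibility of component k is π_k f_k(x) divided by Σ_j π_j f_j(x).
Binomial probabilities:
  f_1 = 0.216872
  f_2 = 0.0559177
  f_3 = 1.25236e-05
  f_4 = 1.84699e-11
Prior × likelihood for each component:
  π_1·f_1 = 0.35 × 0.216872 = 0.0759054
  π_2·f_2 = 0.28 × 0.0559177 = 0.015657
  π_3·f_3 = 0.11 × 1.25236e-05 = 1.3776e-06
  π_4·f_4 = 0.26 × 1.84699e-11 = 4.80217e-12
Sum: 0.0759054 + 0.015657 + 1.3776e-06 + 4.80217e-12 = 0.0915637
So the posterior for Supplier 1 is 0.0759054 / 0.0915637 ≈ 0.8290.

0.8290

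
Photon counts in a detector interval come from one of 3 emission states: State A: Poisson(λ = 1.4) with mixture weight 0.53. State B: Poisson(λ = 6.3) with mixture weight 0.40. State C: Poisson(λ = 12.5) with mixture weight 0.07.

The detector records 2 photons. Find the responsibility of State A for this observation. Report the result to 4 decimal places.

0.8977

By Bayes' theorem, P(k | x) = w_k f_k(x) / Σ_j w_j f_j(x).
Component likelihoods at x = 2 photons:
  L_A = e^(−1.4)·1.4^2/2! = 0.241665
  L_B = e^(−6.3)·6.3^2/2! = 0.0364415
  L_C = e^(−12.5)·12.5^2/2! = 0.000291145
Multiply by the mixture weights:
  w_A·L_A = 0.53 × 0.241665 = 0.128082
  w_B·L_B = 0.40 × 0.0364415 = 0.0145766
  w_C·L_C = 0.07 × 0.000291145 = 2.03801e-05
Marginal: 0.128082 + 0.0145766 + 2.03801e-05 = 0.142679
Responsibility of State A: 0.128082 / 0.142679 ≈ 0.8977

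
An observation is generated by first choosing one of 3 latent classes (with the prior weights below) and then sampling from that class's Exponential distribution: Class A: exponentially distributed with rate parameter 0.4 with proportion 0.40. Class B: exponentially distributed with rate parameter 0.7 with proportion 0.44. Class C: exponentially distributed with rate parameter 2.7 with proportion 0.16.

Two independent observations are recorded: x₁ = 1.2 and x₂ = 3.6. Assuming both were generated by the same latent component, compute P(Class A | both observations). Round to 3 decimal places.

The responsibility of component k is π_k f_k(x) divided by Σ_j π_j f_j(x).
Since both observations come from the same component, the likelihood for component k is f_k(x₁)·f_k(x₂).
  p_A = [0.247513] × [0.0947711] = 0.0234571
  p_B = [0.302197] × [0.0563217] = 0.0170203
  p_C = [0.105743] × [0.000162189] = 1.71503e-05
Weight by the priors:
  π_A·p_A = 0.40 × 0.0234571 = 0.00938285
  π_B·p_B = 0.44 × 0.0170203 = 0.00748892
  π_C·p_C = 0.16 × 1.71503e-05 = 2.74404e-06
Normaliser: 0.00938285 + 0.00748892 + 2.74404e-06 = 0.0168745
P(Class A | x) = 0.00938285 / 0.0168745 ≈ 0.556

0.556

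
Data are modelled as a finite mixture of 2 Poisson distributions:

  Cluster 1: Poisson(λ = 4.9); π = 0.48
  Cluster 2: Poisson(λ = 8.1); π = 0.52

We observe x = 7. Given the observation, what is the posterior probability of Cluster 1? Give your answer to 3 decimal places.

0.402

By Bayes' theorem, P(k | x) = w_k f_k(x) / Σ_j w_j f_j(x).
Poisson probabilities:
  p_1 = 0.100207
  p_2 = 0.137778
Weight by the priors:
  w_1·p_1 = 0.48 × 0.100207 = 0.0480995
  w_2·p_2 = 0.52 × 0.137778 = 0.0716445
Sum: 0.0480995 + 0.0716445 = 0.119744
So the posterior for Cluster 1 is 0.0480995 / 0.119744 ≈ 0.402.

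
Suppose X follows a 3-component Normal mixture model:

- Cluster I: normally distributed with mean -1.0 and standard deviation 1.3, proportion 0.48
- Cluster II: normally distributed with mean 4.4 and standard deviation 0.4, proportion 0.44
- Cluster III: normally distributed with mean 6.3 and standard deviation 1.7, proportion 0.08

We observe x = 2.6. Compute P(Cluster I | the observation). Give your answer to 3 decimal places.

The responsibility of component k is π_k f_k(x) divided by Σ_j π_j f_j(x).
Normal densities:
  p_I = 0.0066335
  p_II = 3.99594e-05
  p_III = 0.02197
Unnormalised posteriors:
  π_I·p_I = 0.48 × 0.0066335 = 0.00318408
  π_II·p_II = 0.44 × 3.99594e-05 = 1.75821e-05
  π_III·p_III = 0.08 × 0.02197 = 0.0017576
Denominator: 0.00318408 + 1.75821e-05 + 0.0017576 = 0.00495926
P(Cluster I | the observation) ≈ 0.642

0.642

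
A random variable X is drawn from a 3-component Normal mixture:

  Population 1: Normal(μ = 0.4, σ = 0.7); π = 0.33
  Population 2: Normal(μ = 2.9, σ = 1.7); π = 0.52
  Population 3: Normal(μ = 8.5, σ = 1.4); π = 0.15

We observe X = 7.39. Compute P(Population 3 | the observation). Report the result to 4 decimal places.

0.8933

The responsibility of component k is P(Z=k) f_k(x) divided by Σ_j P(Z=j) f_j(x).
Component likelihoods at x = 7.39:
  f_1 = (1/(0.7·√(2π)))·exp(−(7.39−0.4)²/(2·0.7²)) = 0.569918·exp(-49.85724) = 1.2679e-22
  f_2 = (1/(1.7·√(2π)))·exp(−(7.39−2.9)²/(2·1.7²)) = 0.234672·exp(-3.48791) = 0.0071727
  f_3 = (1/(1.4·√(2π)))·exp(−(7.39−8.5)²/(2·1.4²)) = 0.284959·exp(-0.31431) = 0.208103
Multiply by the mixture weights:
  P(Z=1)·f_1 = 0.33 × 1.2679e-22 = 4.18408e-23
  P(Z=2)·f_2 = 0.52 × 0.0071727 = 0.0037298
  P(Z=3)·f_3 = 0.15 × 0.208103 = 0.0312155
Marginal: 4.18408e-23 + 0.0037298 + 0.0312155 = 0.0349453
So the posterior for Population 3 is 0.0312155 / 0.0349453 ≈ 0.8933.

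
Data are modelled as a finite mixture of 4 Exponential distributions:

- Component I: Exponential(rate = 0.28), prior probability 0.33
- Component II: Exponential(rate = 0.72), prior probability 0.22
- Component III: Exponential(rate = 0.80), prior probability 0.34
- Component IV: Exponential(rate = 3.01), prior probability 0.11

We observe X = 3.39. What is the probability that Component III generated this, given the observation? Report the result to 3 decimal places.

P(component k | x) = P(Z=k)·f_k(x) / marginal(x), where marginal(x) = Σ_j P(Z=j)·f_j(x).
Exponential densities:
  L_I = 0.28·e^(−0.28·3.39) = 0.28·e^(−0.9492) = 0.108374
  L_II = 0.72·e^(−0.72·3.39) = 0.72·e^(−2.4408) = 0.0627056
  L_III = 0.80·e^(−0.80·3.39) = 0.80·e^(−2.7120) = 0.0531231
  L_IV = 3.01·e^(−3.01·3.39) = 3.01·e^(−10.2039) = 0.000111447
Multiply by the mixture weights:
  P(Z=I)·L_I = 0.33 × 0.108374 = 0.0357635
  P(Z=II)·L_II = 0.22 × 0.0627056 = 0.0137952
  P(Z=III)·L_III = 0.34 × 0.0531231 = 0.0180619
  P(Z=IV)·L_IV = 0.11 × 0.000111447 = 1.22592e-05
Normaliser: 0.0357635 + 0.0137952 + 0.0180619 + 1.22592e-05 = 0.0676328
P(Component III | data) = 0.0180619 / 0.0676328 ≈ 0.267

0.267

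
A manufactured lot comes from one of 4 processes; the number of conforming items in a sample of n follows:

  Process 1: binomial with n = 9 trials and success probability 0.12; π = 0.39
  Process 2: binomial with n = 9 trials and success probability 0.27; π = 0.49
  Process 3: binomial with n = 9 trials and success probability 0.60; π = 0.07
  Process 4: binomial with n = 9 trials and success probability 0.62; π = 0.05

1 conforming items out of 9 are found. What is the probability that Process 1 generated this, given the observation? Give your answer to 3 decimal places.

The responsibility of component k is π_k f_k(x) divided by Σ_j π_j f_j(x).
Component likelihoods at x = 1 conforming items out of 9:
  p_1 = C(9,1)·0.12^1·0.88^8 = 9·0.12·0.359635 = 0.388405
  p_2 = C(9,1)·0.27^1·0.73^8 = 9·0.27·0.080646 = 0.19597
  p_3 = C(9,1)·0.60^1·0.40^8 = 9·0.6·0.00065536 = 0.00353894
  p_4 = C(9,1)·0.62^1·0.38^8 = 9·0.62·0.000434779 = 0.00242607
Weight by the priors:
  π_1·p_1 = 0.39 × 0.388405 = 0.151478
  π_2·p_2 = 0.49 × 0.19597 = 0.0960252
  π_3·p_3 = 0.07 × 0.00353894 = 0.000247726
  π_4·p_4 = 0.05 × 0.00242607 = 0.000121303
Marginal: 0.151478 + 0.0960252 + 0.000247726 + 0.000121303 = 0.247872
P(Process 1 | the observation) ≈ 0.611

0.611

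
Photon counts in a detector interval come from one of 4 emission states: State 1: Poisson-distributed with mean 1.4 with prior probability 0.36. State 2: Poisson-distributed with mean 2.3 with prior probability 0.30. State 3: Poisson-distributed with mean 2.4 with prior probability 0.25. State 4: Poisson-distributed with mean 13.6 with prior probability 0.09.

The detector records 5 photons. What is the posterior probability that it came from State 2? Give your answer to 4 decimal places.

0.4532

Posterior ∝ prior × likelihood, so P(k | x) ∝ P(Z=k) f_k(x); normalise over all components.
Component likelihoods at x = 5 photons:
  L_1 = 0.0110521
  L_2 = 0.053775
  L_3 = 0.0601961
  L_4 = 0.00480959
Weight by the priors:
  P(Z=1)·L_1 = 0.36 × 0.0110521 = 0.00397877
  P(Z=2)·L_2 = 0.30 × 0.053775 = 0.0161325
  P(Z=3)·L_3 = 0.25 × 0.0601961 = 0.015049
  P(Z=4)·L_4 = 0.09 × 0.00480959 = 0.000432863
Normaliser: 0.00397877 + 0.0161325 + 0.015049 + 0.000432863 = 0.0355932
P(State 2 | data) ≈ 0.4532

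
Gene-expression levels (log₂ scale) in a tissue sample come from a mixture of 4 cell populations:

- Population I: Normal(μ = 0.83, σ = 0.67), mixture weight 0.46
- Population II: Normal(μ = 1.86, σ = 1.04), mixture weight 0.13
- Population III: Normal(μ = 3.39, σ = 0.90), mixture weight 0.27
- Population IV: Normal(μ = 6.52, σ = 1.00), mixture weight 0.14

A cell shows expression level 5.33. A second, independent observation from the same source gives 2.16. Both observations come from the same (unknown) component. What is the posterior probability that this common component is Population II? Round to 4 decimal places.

The responsibility of component k is π_k f_k(x) divided by Σ_j π_j f_j(x).
Since both observations come from the same component, the likelihood for component k is f_k(x₁)·f_k(x₂).
  f_I = [(1/(0.67·√(2π)))·exp(−(5.33−0.83)²/(2·0.67²)) = 0.595436·exp(-22.55513) = 9.53377e-11] × [0.083016] = 7.91456e-12
  f_II = [(1/(1.04·√(2π)))·exp(−(5.33−1.86)²/(2·1.04²)) = 0.383598·exp(-5.56624) = 0.00146719] × [0.367966] = 0.000539878
  f_III = [(1/(0.90·√(2π)))·exp(−(5.33−3.39)²/(2·0.90²)) = 0.443269·exp(-2.32321) = 0.0434221] × [0.174215] = 0.00756476
  f_IV = [(1/(1.00·√(2π)))·exp(−(5.33−6.52)²/(2·1.00²)) = 0.398942·exp(-0.70805) = 0.19652] × [2.97186e-05] = 5.84031e-06
Multiply by the mixture weights:
  π_I·f_I = 0.46 × 7.91456e-12 = 3.6407e-12
  π_II·f_II = 0.13 × 0.000539878 = 7.01841e-05
  π_III·f_III = 0.27 × 0.00756476 = 0.00204248
  π_IV·f_IV = 0.14 × 5.84031e-06 = 8.17643e-07
Normaliser: 3.6407e-12 + 7.01841e-05 + 0.00204248 + 8.17643e-07 = 0.00211349
P(Population II | data) = 7.01841e-05 / 0.00211349 ≈ 0.0332

0.0332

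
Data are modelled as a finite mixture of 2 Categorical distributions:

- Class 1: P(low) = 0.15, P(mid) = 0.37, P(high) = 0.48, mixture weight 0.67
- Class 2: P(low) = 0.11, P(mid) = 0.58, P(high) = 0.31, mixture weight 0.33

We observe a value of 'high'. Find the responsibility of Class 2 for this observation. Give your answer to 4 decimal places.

Apply Bayes' rule: the posterior for each component is proportional to its prior times its likelihood at x.
Evaluate each component's likelihood at the observed value:
  p_1 = P(high | comp) = 0.48
  p_2 = P(high | comp) = 0.31
Prior × likelihood for each component:
  π_1·p_1 = 0.67 × 0.48 = 0.3216
  π_2·p_2 = 0.33 × 0.31 = 0.1023
Marginal: 0.3216 + 0.1023 = 0.4239
P(Class 2 | x) = 0.1023 / 0.4239 ≈ 0.2413

0.2413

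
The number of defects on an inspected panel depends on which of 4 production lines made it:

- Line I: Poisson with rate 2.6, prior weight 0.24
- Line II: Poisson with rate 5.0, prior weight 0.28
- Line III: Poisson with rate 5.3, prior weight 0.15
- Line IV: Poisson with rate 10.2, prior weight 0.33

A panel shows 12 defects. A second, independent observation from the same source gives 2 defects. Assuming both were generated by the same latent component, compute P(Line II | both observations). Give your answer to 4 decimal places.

By Bayes' theorem, P(k | x) = P(Z=k) f_k(x) / Σ_j P(Z=j) f_j(x).
Since both observations come from the same component, the likelihood for component k is f_k(x₁)·f_k(x₂).
  p_I = [1.47971e-05] × [0.251045] = 3.71474e-06
  p_II = [0.00343424] × [0.0842243] = 0.000289247
  p_III = [0.00511933] × [0.0701069] = 0.0003589
  p_IV = [0.098415] × [0.0019336] = 0.000190295
Prior × likelihood for each component:
  P(Z=I)·p_I = 0.24 × 3.71474e-06 = 8.91538e-07
  P(Z=II)·p_II = 0.28 × 0.000289247 = 8.09891e-05
  P(Z=III)·p_III = 0.15 × 0.0003589 = 5.3835e-05
  P(Z=IV)·p_IV = 0.33 × 0.000190295 = 6.27974e-05
Evidence: 8.91538e-07 + 8.09891e-05 + 5.3835e-05 + 6.27974e-05 = 0.000198513
P(Line II | x₁,x₂) ≈ 0.4080

0.4080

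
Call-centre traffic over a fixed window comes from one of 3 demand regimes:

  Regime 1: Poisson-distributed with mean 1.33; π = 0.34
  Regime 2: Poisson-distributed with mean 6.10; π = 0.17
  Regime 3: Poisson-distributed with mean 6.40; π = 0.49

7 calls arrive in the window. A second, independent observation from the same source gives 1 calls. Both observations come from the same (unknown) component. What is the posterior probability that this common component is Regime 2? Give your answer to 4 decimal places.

0.2886

Posterior ∝ prior × likelihood, so P(k | x) ∝ w_k f_k(x); normalise over all components.
Since both observations come from the same component, the likelihood for component k is f_k(x₁)·f_k(x₂).
  f_1 = [0.000386295] × [0.351755] = 0.000135881
  f_2 = [0.139856] × [0.0136815] = 0.00191344
  f_3 = [0.144992] × [0.010634] = 0.00154184
Weight by the priors:
  w_1·f_1 = 0.34 × 0.000135881 = 4.61996e-05
  w_2·f_2 = 0.17 × 0.00191344 = 0.000325285
  w_3·f_3 = 0.49 × 0.00154184 = 0.000755503
Marginal: 4.61996e-05 + 0.000325285 + 0.000755503 = 0.00112699
Responsibility of Regime 2: 0.000325285 / 0.00112699 ≈ 0.2886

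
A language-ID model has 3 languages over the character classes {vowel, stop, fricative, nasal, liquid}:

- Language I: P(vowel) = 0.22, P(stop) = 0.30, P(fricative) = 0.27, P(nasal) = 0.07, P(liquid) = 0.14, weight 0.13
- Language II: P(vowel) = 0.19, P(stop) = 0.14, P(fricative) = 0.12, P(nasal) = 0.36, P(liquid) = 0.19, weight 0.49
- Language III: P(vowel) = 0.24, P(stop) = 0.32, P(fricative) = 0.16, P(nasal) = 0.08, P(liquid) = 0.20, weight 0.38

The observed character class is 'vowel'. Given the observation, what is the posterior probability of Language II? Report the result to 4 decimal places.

By Bayes' theorem, P(k | x) = P(Z=k) f_k(x) / Σ_j P(Z=j) f_j(x).
Evaluate each component's likelihood at the observed value:
  f_I = P(vowel | comp) = 0.22
  f_II = P(vowel | comp) = 0.19
  f_III = P(vowel | comp) = 0.24
Prior × likelihood for each component:
  P(Z=I)·f_I = 0.13 × 0.22 = 0.0286
  P(Z=II)·f_II = 0.49 × 0.19 = 0.0931
  P(Z=III)·f_III = 0.38 × 0.24 = 0.0912
Sum: 0.0286 + 0.0931 + 0.0912 = 0.2129
P(Language II | the observation) = 0.0931 / 0.2129 ≈ 0.4373

0.4373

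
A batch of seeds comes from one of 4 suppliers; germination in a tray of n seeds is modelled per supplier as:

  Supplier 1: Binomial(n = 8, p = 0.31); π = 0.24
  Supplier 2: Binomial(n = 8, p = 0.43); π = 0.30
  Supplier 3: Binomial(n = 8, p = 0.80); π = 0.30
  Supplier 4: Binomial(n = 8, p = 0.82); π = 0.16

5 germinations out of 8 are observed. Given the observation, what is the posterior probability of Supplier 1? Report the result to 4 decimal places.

0.1038

By Bayes' theorem, P(k | x) = w_k f_k(x) / Σ_j w_j f_j(x).
Binomial probabilities:
  f_1 = C(8,5)·0.31^5·0.69^3 = 56·0.00286292·0.328509 = 0.0526676
  f_2 = C(8,5)·0.43^5·0.57^3 = 56·0.0147008·0.185193 = 0.15246
  f_3 = C(8,5)·0.80^5·0.20^3 = 56·0.32768·0.008 = 0.146801
  f_4 = C(8,5)·0.82^5·0.18^3 = 56·0.37074·0.005832 = 0.121081
Multiply by the mixture weights:
  w_1·f_1 = 0.24 × 0.0526676 = 0.0126402
  w_2·f_2 = 0.30 × 0.15246 = 0.0457379
  w_3·f_3 = 0.30 × 0.146801 = 0.0440402
  w_4·f_4 = 0.16 × 0.121081 = 0.0193729
Marginal: 0.0126402 + 0.0457379 + 0.0440402 + 0.0193729 = 0.121791
P(Supplier 1 | the observation) ≈ 0.1038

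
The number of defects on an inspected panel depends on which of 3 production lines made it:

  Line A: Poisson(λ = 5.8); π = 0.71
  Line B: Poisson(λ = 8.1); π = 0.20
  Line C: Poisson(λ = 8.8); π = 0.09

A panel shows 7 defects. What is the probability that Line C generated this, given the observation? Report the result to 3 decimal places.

0.083

By Bayes' theorem, P(k | x) = π_k f_k(x) / Σ_j π_j f_j(x).
Poisson probabilities:
  p_A = 0.132635
  p_B = 0.137778
  p_C = 0.122224
Prior × likelihood for each component:
  π_A·p_A = 0.71 × 0.132635 = 0.0941707
  π_B·p_B = 0.20 × 0.137778 = 0.0275556
  π_C·p_C = 0.09 × 0.122224 = 0.0110002
Marginal: 0.0941707 + 0.0275556 + 0.0110002 = 0.132726
P(Line C | x) ≈ 0.083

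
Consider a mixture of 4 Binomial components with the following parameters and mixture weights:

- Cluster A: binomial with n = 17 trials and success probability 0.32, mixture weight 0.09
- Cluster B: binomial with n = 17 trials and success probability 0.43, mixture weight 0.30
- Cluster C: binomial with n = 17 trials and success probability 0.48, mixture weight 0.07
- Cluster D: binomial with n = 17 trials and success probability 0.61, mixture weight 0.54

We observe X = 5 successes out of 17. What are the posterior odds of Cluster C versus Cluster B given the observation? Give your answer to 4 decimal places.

Posterior odds = (π_i f_i(x)) / (π_j f_j(x)); the normalising sum cancels.
Component likelihoods at x = 5 successes out of 17:
  p_A = C(17,5)·0.32^5·0.68^12 = 6188·0.00335544·0.00977478 = 0.202958
  p_B = C(17,5)·0.43^5·0.57^12 = 6188·0.0147008·0.00117625 = 0.107002
  p_C = C(17,5)·0.48^5·0.52^12 = 6188·0.0254804·0.000390877 = 0.0616306
  p_D = C(17,5)·0.61^5·0.39^12 = 6188·0.0844596·1.23816e-05 = 0.00647105
0.00431414 / 0.0321005 ≈ 0.1344

0.1344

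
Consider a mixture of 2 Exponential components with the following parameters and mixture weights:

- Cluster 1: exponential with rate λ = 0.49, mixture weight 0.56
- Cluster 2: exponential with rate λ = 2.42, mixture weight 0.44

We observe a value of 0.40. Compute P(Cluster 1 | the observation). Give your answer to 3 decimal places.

P(component k | x) = π_k·f_k(x) / marginal(x), where marginal(x) = Σ_j π_j·f_j(x).
Evaluate each component's likelihood at the observed value:
  L_1 = 0.49·e^(−0.49·0.40) = 0.49·e^(−0.1960) = 0.402786
  L_2 = 2.42·e^(−2.42·0.40) = 2.42·e^(−0.9680) = 0.919218
Weight by the priors:
  π_1·L_1 = 0.56 × 0.402786 = 0.22556
  π_2·L_2 = 0.44 × 0.919218 = 0.404456
Denominator: 0.22556 + 0.404456 = 0.630016
P(Cluster 1 | the observation) ≈ 0.358

0.358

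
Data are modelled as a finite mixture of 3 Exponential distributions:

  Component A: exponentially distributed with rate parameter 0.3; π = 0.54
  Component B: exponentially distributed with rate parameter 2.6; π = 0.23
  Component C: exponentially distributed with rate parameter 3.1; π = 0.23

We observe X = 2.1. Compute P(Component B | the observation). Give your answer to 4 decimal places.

0.0283

By Bayes' theorem, P(k | x) = π_k f_k(x) / Σ_j π_j f_j(x).
Exponential densities:
  p_A = 0.159778
  p_B = 0.0110592
  p_C = 0.00461429
Weight by the priors:
  π_A·p_A = 0.54 × 0.159778 = 0.0862799
  π_B·p_B = 0.23 × 0.0110592 = 0.00254363
  π_C·p_C = 0.23 × 0.00461429 = 0.00106129
Evidence: 0.0862799 + 0.00254363 + 0.00106129 = 0.0898848
P(Component B | data) = 0.00254363 / 0.0898848 ≈ 0.0283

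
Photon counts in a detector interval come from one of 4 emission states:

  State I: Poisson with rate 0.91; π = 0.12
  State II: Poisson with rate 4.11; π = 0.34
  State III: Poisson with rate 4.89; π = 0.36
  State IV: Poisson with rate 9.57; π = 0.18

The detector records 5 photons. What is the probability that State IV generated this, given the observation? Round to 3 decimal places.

0.067

P(component k | x) = w_k·f_k(x) / marginal(x), where marginal(x) = Σ_j w_j·f_j(x).
Evaluate each component's likelihood at the observed value:
  L_I = e^(−0.91)·0.91^5/5! = 0.00209323
  L_II = e^(−4.11)·4.11^5/5! = 0.160353
  L_III = e^(−4.89)·4.89^5/5! = 0.175252
  L_IV = e^(−9.57)·9.57^5/5! = 0.0466853
Unnormalised posteriors:
  w_I·L_I = 0.12 × 0.00209323 = 0.000251188
  w_II·L_II = 0.34 × 0.160353 = 0.0545201
  w_III·L_III = 0.36 × 0.175252 = 0.0630907
  w_IV·L_IV = 0.18 × 0.0466853 = 0.00840336
Marginal: 0.000251188 + 0.0545201 + 0.0630907 + 0.00840336 = 0.126265
So the posterior for State IV is 0.00840336 / 0.126265 ≈ 0.067.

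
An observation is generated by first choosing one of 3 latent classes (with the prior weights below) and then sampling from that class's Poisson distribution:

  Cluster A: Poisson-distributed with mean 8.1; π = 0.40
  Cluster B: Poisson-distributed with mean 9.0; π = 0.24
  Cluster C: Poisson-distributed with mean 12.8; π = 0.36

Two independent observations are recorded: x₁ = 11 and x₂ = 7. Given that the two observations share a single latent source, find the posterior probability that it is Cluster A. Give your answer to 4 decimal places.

0.5150

By Bayes' theorem, P(k | x) = π_k f_k(x) / Σ_j π_j f_j(x).
Since both observations come from the same component, the likelihood for component k is f_k(x₁)·f_k(x₂).
  f_A = [e^(−8.1)·8.1^11/11! = 0.0748849] × [0.137778] = 0.0103175
  f_B = [e^(−9.0)·9.0^11/11! = 0.0970201] × [0.117116] = 0.0113626
  f_C = [e^(−12.8)·12.8^11/11! = 0.104516] × [0.0308368] = 0.00322296
Multiply by the mixture weights:
  π_A·f_A = 0.40 × 0.0103175 = 0.00412699
  π_B·f_B = 0.24 × 0.0113626 = 0.00272703
  π_C·f_C = 0.36 × 0.00322296 = 0.00116026
Evidence: 0.00412699 + 0.00272703 + 0.00116026 = 0.00801428
P(Cluster A | x₁,x₂) ≈ 0.5150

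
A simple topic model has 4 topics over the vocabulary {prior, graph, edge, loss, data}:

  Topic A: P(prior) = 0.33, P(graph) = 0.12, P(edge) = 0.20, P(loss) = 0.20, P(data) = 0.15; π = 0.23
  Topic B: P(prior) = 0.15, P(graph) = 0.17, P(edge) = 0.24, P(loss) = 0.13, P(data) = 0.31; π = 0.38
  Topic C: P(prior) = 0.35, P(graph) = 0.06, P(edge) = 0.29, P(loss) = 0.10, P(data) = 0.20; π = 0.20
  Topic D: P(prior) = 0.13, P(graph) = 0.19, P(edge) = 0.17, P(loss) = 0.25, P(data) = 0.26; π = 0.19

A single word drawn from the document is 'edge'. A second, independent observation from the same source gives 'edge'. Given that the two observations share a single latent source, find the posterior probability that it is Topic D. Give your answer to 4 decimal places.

0.1028

Posterior ∝ prior × likelihood, so P(k | x) ∝ π_k f_k(x); normalise over all components.
Since both observations come from the same component, the likelihood for component k is f_k(x₁)·f_k(x₂).
  p_A = [P(edge | comp) = 0.20] × [0.2] = 0.04
  p_B = [P(edge | comp) = 0.24] × [0.24] = 0.0576
  p_C = [P(edge | comp) = 0.29] × [0.29] = 0.0841
  p_D = [P(edge | comp) = 0.17] × [0.17] = 0.0289
Multiply by the mixture weights:
  π_A·p_A = 0.23 × 0.04 = 0.0092
  π_B·p_B = 0.38 × 0.0576 = 0.021888
  π_C·p_C = 0.20 × 0.0841 = 0.01682
  π_D·p_D = 0.19 × 0.0289 = 0.005491
Normaliser: 0.0092 + 0.021888 + 0.01682 + 0.005491 = 0.053399
So the posterior for Topic D is 0.005491 / 0.053399 ≈ 0.1028.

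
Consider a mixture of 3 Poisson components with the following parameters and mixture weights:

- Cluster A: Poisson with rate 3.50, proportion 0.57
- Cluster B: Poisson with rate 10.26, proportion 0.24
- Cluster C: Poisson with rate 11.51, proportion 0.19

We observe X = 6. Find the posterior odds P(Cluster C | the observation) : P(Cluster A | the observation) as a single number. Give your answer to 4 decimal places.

The posterior odds equal the prior odds times the likelihood ratio: (P(Z=i)/P(Z=j))·(f_i(x)/f_j(x)).
Component likelihoods at x = 6:
  f_A = e^(−3.50)·3.50^6/6! = 0.0770983
  f_B = e^(−10.26)·10.26^6/6! = 0.056714
  f_C = e^(−11.51)·11.51^6/6! = 0.0323884
0.0061538 / 0.0439461 ≈ 0.1400

0.1400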